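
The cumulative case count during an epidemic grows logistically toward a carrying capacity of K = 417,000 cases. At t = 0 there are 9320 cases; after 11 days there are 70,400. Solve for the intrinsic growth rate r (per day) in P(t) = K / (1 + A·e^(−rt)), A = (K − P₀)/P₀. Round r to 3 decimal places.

A = (417000 − 9320)/9320 = 43.74249
70400 = 417000/(1 + 43.74249·e^(−r·11)) → e^(−11r) = (5.9233 − 1)/43.74249 = 0.112552
r = −ln(0.112552)/11 = 2.18434/11

r ≈ 0.199 per day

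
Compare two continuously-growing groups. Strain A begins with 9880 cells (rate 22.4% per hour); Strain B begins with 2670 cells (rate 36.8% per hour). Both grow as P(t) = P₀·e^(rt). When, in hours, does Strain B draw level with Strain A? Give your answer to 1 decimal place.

9880·e^(0.224t) = 2670·e^(0.368t)
9880/2670 = e^((0.368 − 0.224)t) → ln(3.70037) = 0.144·t
t = 1.30843 / 0.144

t ≈ 9.1 hours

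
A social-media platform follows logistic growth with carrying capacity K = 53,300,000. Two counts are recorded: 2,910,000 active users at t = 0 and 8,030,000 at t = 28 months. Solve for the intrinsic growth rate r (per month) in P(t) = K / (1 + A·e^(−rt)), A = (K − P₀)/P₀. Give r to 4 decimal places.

A = (53300000 − 2910000)/2910000 = 17.31615
8030000 = 53300000/(1 + 17.31615·e^(−r·28)) → e^(−28r) = (6.63761 − 1)/17.31615 = 0.325569
r = −ln(0.325569)/28 = 1.12218/28

r ≈ 0.0401 per month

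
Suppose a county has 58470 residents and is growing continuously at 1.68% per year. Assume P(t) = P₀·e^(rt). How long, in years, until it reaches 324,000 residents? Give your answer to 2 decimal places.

t ≈ 101.92 years

324000 = 58470 · e^(0.0168·t)
t = ln(324000/58470) / 0.0168 = ln(5.5413) / 0.0168 = 1.71223 / 0.0168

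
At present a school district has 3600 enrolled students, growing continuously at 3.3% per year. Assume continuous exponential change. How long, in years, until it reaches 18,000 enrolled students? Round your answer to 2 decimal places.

t ≈ 48.77 years

18000 = 3600 · e^(0.033·t)
t = ln(18000/3600) / 0.033 = ln(5) / 0.033 = 1.60944 / 0.033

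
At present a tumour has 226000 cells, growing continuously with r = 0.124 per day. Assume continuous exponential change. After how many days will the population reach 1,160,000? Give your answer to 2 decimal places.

1160000 = 226000 · e^(0.124·t)
t = ln(1160000/226000) / 0.124 = ln(5.13274) / 0.124 = 1.63564 / 0.124

t ≈ 13.19 days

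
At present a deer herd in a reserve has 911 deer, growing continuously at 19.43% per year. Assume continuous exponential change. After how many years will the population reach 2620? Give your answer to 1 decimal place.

t ≈ 5.4 years

2620 = 911 · e^(0.1943·t)
t = ln(2620/911) / 0.1943 = ln(2.87596) / 0.1943 = 1.05639 / 0.1943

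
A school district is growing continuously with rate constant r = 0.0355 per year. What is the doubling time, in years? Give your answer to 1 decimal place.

doubling time ≈ 19.5 years

doubling time = ln(2) / |r| = 0.69315 / 0.0355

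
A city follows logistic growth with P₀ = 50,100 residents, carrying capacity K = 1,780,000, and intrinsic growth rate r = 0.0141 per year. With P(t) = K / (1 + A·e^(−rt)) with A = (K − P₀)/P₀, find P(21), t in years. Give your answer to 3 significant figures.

≈ 66,700 residents

A = (1780000 − 50100)/50100 = 34.52894
P(21) = 1780000 / (1 + 34.52894·e^(−0.0141·21)) = 1780000 / (1 + 34.52894·0.743713)
= 1780000 / 26.67962 ≈ 66717.58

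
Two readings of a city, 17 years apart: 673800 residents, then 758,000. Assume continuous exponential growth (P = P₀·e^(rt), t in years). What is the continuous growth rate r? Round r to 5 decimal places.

758000 = 673800 · e^(r·17)
e^(17r) = 758000/673800 = 1.12496
r = ln(1.12496) / 17 = 0.11775 / 17

r ≈ 0.00693 per year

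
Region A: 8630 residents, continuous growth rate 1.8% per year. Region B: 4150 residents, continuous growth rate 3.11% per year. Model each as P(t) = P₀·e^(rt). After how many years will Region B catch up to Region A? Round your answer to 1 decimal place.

t ≈ 55.9 years

8630·e^(0.018t) = 4150·e^(0.0311t)
8630/4150 = e^((0.0311 − 0.018)t) → ln(2.07952) = 0.0131·t
t = 0.73214 / 0.0131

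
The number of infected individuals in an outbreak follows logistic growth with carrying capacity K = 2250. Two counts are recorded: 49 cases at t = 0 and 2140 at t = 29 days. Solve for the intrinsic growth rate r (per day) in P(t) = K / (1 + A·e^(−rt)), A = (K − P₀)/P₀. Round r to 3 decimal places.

r ≈ 0.234 per day

A = (2250 − 49)/49 = 44.91837
2140 = 2250/(1 + 44.91837·e^(−r·29)) → e^(−29r) = (1.0514 − 1)/44.91837 = 0.001144
r = −ln(0.001144)/29 = 6.77293/29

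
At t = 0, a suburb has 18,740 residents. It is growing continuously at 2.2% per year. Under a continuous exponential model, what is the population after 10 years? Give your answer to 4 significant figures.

≈ 23,350 residents

P(10) = 18740 · e^(0.022·10) = 18740 · e^(0.22)
= 18740 · 1.24608 ≈ 23351.48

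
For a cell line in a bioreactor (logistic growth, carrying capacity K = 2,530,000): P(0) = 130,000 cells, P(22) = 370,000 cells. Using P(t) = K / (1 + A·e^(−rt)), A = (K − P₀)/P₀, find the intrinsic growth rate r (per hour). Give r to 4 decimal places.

r ≈ 0.0523 per hour

A = (2530000 − 130000)/130000 = 18.46154
370000 = 2530000/(1 + 18.46154·e^(−r·22)) → e^(−22r) = (6.83784 − 1)/18.46154 = 0.316216
r = −ln(0.316216)/22 = 1.15133/22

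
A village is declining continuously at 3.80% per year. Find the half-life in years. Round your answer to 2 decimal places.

half-life = ln(2) / |r| = 0.69315 / 0.038

half-life ≈ 18.24 years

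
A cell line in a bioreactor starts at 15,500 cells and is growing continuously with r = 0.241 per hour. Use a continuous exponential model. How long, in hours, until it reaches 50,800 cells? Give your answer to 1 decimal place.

50800 = 15500 · e^(0.241·t)
t = ln(50800/15500) / 0.241 = ln(3.27742) / 0.241 = 1.18706 / 0.241

t ≈ 4.9 hours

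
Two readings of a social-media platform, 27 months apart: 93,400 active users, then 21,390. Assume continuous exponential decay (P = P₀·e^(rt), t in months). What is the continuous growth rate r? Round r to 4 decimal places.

21390 = 93400 · e^(r·27)
e^(27r) = 21390/93400 = 0.22901
r = ln(0.22901) / 27 = -1.47397 / 27

r ≈ -0.0546 per month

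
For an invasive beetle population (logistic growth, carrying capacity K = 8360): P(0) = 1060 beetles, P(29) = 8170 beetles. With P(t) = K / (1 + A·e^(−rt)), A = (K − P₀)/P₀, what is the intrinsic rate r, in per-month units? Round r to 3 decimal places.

A = (8360 − 1060)/1060 = 6.88679
8170 = 8360/(1 + 6.88679·e^(−r·29)) → e^(−29r) = (1.02326 − 1)/6.88679 = 0.003377
r = −ln(0.003377)/29 = 5.69081/29

r ≈ 0.196 per month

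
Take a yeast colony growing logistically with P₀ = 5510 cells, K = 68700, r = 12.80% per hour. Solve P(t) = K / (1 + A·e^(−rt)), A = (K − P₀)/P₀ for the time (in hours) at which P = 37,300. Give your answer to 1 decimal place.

t ≈ 20.4 hours

A = (68700 − 5510)/5510 = 11.46824
37300 = 68700/(1 + 11.46824·e^(−0.128t)) → 1 + 11.46824·e^(−0.128t) = 1.84182
e^(−0.128t) = 0.073405 → t = ln(13.6231)/0.128 = 2.61177/0.128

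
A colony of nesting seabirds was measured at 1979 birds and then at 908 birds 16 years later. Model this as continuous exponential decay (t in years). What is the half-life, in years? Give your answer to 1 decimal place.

half-life ≈ 14.2 years

r = ln(908/1979) / 16 = ln(0.45882) / 16 ≈ -0.048694 per year
half-life = ln 2 / |r| = 0.69315 / 0.048694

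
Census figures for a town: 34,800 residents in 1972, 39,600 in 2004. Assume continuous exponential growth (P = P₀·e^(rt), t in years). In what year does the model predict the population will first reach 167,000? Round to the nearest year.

r = ln(39600/34800) / 32 = 0.12921/32 ≈ 0.004038 per year
t = ln(167000/34800) / r = 1.56838/0.004038 ≈ 388.42 years after 1972

year 2360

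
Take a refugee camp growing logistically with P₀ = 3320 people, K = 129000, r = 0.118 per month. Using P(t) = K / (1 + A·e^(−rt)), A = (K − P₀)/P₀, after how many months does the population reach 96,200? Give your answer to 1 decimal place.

t ≈ 39.9 months

A = (129000 − 3320)/3320 = 37.85542
96200 = 129000/(1 + 37.85542·e^(−0.118t)) → 1 + 37.85542·e^(−0.118t) = 1.34096
e^(−0.118t) = 0.009007 → t = ln(111.02718)/0.118 = 4.70978/0.118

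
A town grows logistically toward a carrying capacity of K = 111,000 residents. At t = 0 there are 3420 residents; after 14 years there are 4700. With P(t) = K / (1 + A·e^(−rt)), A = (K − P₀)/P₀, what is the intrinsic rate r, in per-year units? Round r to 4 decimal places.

r ≈ 0.0236 per year

A = (111000 − 3420)/3420 = 31.45614
4700 = 111000/(1 + 31.45614·e^(−r·14)) → e^(−14r) = (23.61702 − 1)/31.45614 = 0.719002
r = −ln(0.719002)/14 = 0.32989/14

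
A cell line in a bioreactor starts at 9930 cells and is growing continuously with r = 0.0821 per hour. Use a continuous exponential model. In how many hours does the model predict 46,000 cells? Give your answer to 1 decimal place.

46000 = 9930 · e^(0.0821·t)
t = ln(46000/9930) / 0.0821 = ln(4.63243) / 0.0821 = 1.53308 / 0.0821

t ≈ 18.7 hours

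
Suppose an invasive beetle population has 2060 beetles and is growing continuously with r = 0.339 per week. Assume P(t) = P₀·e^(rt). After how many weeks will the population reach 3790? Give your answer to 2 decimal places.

t ≈ 1.80 weeks

3790 = 2060 · e^(0.339·t)
t = ln(3790/2060) / 0.339 = ln(1.83981) / 0.339 = 0.60966 / 0.339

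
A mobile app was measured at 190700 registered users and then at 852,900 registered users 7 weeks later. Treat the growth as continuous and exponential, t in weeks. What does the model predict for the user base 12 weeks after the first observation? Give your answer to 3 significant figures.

≈ 2,490,000 registered users

r = ln(852900/190700) / 7 ≈ 0.213992 per week
P(12) = 190700 · e^(0.213992·12) = 190700 · 13.0384 ≈ 2486422.02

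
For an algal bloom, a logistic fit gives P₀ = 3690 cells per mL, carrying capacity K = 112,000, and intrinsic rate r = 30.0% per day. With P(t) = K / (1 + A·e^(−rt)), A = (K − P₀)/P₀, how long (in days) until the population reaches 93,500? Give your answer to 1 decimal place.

t ≈ 16.7 days

A = (112000 − 3690)/3690 = 29.3523
93500 = 112000/(1 + 29.3523·e^(−0.3t)) → 1 + 29.3523·e^(−0.3t) = 1.19786
e^(−0.3t) = 0.006741 → t = ln(148.34813)/0.3 = 4.99956/0.3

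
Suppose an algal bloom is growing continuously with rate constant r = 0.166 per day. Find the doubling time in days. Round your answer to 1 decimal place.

doubling time = ln(2) / |r| = 0.69315 / 0.166

doubling time ≈ 4.2 days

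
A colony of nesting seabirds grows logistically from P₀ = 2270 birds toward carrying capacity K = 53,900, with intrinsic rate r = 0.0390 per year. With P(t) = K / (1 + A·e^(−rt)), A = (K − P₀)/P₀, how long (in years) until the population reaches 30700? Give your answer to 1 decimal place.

A = (53900 − 2270)/2270 = 22.74449
30700 = 53900/(1 + 22.74449·e^(−0.039t)) → 1 + 22.74449·e^(−0.039t) = 1.7557
e^(−0.039t) = 0.033226 → t = ln(30.09724)/0.039 = 3.40443/0.039

t ≈ 87.3 years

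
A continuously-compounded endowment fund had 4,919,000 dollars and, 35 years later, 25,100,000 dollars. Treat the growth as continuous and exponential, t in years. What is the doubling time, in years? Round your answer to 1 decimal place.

r = ln(25100000/4919000) / 35 = ln(5.10266) / 35 ≈ 0.046565 per year
doubling time = ln 2 / |r| = 0.69315 / 0.046565

doubling time ≈ 14.9 years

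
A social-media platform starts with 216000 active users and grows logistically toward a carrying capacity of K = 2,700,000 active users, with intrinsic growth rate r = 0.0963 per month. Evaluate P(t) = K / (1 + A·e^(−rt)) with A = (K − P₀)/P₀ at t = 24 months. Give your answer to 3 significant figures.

≈ 1,260,000 active users

A = (2700000 − 216000)/216000 = 11.5
P(24) = 2700000 / (1 + 11.5·e^(−0.0963·24)) = 2700000 / (1 + 11.5·0.099142)
= 2700000 / 2.14014 ≈ 1261602.41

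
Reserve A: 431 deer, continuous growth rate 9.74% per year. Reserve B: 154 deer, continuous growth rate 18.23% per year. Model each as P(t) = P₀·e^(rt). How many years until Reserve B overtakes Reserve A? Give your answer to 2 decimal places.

t ≈ 12.12 years

431·e^(0.0974t) = 154·e^(0.1823t)
431/154 = e^((0.1823 − 0.0974)t) → ln(2.7987) = 0.0849·t
t = 1.02916 / 0.0849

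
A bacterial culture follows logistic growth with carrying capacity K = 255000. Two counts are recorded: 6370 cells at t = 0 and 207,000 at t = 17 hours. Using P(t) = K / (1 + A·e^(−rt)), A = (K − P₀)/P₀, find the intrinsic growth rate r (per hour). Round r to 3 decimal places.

r ≈ 0.302 per hour

A = (255000 − 6370)/6370 = 39.0314
207000 = 255000/(1 + 39.0314·e^(−r·17)) → e^(−17r) = (1.23188 − 1)/39.0314 = 0.005941
r = −ln(0.005941)/17 = 5.12588/17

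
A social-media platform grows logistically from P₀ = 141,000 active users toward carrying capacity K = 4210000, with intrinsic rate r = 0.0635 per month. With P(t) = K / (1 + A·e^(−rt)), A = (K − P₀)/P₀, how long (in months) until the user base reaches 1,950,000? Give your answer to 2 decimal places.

A = (4210000 − 141000)/141000 = 28.85816
1950000 = 4210000/(1 + 28.85816·e^(−0.0635t)) → 1 + 28.85816·e^(−0.0635t) = 2.15897
e^(−0.0635t) = 0.040161 → t = ln(24.89974)/0.0635 = 3.21486/0.0635

t ≈ 50.63 months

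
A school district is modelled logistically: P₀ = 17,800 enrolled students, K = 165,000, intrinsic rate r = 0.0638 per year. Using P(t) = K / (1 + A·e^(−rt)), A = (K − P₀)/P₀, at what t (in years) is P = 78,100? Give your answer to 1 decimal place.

t ≈ 31.4 years

A = (165000 − 17800)/17800 = 8.26966
78100 = 165000/(1 + 8.26966·e^(−0.0638t)) → 1 + 8.26966·e^(−0.0638t) = 2.11268
e^(−0.0638t) = 0.134549 → t = ln(7.43223)/0.0638 = 2.00583/0.0638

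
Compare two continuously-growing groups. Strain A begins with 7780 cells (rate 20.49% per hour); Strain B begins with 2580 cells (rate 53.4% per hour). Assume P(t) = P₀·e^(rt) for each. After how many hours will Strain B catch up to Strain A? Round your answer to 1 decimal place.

7780·e^(0.2049t) = 2580·e^(0.534t)
7780/2580 = e^((0.534 − 0.2049)t) → ln(3.0155) = 0.3291·t
t = 1.10377 / 0.3291

t ≈ 3.4 hours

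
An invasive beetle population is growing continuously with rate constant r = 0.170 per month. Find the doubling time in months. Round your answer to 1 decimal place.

doubling time ≈ 4.1 months

doubling time = ln(2) / |r| = 0.69315 / 0.17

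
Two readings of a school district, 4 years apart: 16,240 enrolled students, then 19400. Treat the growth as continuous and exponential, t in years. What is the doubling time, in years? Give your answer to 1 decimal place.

r = ln(19400/16240) / 4 = ln(1.19458) / 4 ≈ 0.044449 per year
doubling time = ln 2 / |r| = 0.69315 / 0.044449

doubling time ≈ 15.6 years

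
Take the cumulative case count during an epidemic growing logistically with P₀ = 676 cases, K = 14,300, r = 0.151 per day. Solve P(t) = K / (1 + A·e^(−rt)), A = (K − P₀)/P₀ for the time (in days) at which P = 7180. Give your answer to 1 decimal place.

A = (14300 − 676)/676 = 20.15385
7180 = 14300/(1 + 20.15385·e^(−0.151t)) → 1 + 20.15385·e^(−0.151t) = 1.99164
e^(−0.151t) = 0.049204 → t = ln(20.32368)/0.151 = 3.01179/0.151

t ≈ 19.9 days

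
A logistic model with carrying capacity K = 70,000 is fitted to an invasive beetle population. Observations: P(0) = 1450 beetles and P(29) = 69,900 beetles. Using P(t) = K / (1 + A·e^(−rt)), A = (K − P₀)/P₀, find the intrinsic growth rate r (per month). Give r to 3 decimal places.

r ≈ 0.359 per month

A = (70000 − 1450)/1450 = 47.27586
69900 = 70000/(1 + 47.27586·e^(−r·29)) → e^(−29r) = (1.00143 − 1)/47.27586 = 0.00003
r = −ln(0.00003)/29 = 10.40565/29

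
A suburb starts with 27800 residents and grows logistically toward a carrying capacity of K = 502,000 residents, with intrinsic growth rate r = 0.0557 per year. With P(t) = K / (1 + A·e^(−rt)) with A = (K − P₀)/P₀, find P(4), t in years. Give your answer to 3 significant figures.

≈ 34,300 residents

A = (502000 − 27800)/27800 = 17.05755
P(4) = 502000 / (1 + 17.05755·e^(−0.0557·4)) = 502000 / (1 + 17.05755·0.800275)
= 502000 / 14.65073 ≈ 34264.5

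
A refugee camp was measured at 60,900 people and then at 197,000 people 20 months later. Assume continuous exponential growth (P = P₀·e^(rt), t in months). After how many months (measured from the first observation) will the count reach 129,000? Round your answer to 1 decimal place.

t ≈ 12.8 months

r = ln(197000/60900) / 20 ≈ 0.058699 per month
t = ln(129000/60900) / r = 0.75058 / 0.058699 ≈ 12.787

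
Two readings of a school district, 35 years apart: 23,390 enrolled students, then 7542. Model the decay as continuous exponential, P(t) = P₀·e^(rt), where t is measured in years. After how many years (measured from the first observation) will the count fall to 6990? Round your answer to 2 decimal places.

r = ln(7542/23390) / 35 ≈ -0.032338 per year
t = ln(6990/23390) / r = -1.20783 / -0.032338 ≈ 37.35

t ≈ 37.35 years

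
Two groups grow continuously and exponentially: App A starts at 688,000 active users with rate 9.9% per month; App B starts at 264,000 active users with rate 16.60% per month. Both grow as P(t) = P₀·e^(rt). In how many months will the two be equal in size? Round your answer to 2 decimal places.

688000·e^(0.099t) = 264000·e^(0.166t)
688000/264000 = e^((0.166 − 0.099)t) → ln(2.60606) = 0.067·t
t = 0.95784 / 0.067

t ≈ 14.30 months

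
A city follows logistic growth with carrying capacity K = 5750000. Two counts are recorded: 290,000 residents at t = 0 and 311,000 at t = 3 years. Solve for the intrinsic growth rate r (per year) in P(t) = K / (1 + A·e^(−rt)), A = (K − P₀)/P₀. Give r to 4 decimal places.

r ≈ 0.0246 per year

A = (5750000 − 290000)/290000 = 18.82759
311000 = 5750000/(1 + 18.82759·e^(−r·3)) → e^(−3r) = (18.48875 − 1)/18.82759 = 0.928889
r = −ln(0.928889)/3 = 0.07377/3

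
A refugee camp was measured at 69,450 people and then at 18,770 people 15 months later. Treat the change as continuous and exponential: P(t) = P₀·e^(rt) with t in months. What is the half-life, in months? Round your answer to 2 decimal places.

r = ln(18770/69450) / 15 = ln(0.27027) / 15 ≈ -0.087223 per month
half-life = ln 2 / |r| = 0.69315 / 0.087223

half-life ≈ 7.95 months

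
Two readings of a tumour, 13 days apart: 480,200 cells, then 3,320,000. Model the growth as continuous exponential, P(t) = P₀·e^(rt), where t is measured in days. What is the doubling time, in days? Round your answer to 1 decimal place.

r = ln(3320000/480200) / 13 = ln(6.91379) / 13 ≈ 0.148732 per day
doubling time = ln 2 / |r| = 0.69315 / 0.148732

doubling time ≈ 4.7 days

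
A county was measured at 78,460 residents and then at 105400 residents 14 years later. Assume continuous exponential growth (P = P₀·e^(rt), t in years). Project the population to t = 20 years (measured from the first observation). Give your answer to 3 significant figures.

≈ 120,000 residents

r = ln(105400/78460) / 14 ≈ 0.021084 per year
P(20) = 78460 · e^(0.021084·20) = 78460 · 1.52452 ≈ 119613.49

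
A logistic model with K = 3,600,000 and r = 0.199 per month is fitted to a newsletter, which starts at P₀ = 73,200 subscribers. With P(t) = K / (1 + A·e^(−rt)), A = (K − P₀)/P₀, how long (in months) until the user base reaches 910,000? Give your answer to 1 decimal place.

A = (3600000 − 73200)/73200 = 48.18033
910000 = 3600000/(1 + 48.18033·e^(−0.199t)) → 1 + 48.18033·e^(−0.199t) = 3.95604
e^(−0.199t) = 0.061354 → t = ln(16.29892)/0.199 = 2.7911/0.199

t ≈ 14.0 months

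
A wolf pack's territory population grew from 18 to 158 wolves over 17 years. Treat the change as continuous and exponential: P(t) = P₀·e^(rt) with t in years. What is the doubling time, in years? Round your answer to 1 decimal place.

doubling time ≈ 5.4 years

r = ln(158/18) / 17 = ln(8.77778) / 17 ≈ 0.127778 per year
doubling time = ln 2 / |r| = 0.69315 / 0.127778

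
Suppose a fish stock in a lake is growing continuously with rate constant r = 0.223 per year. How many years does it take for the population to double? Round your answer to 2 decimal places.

doubling time ≈ 3.11 years

doubling time = ln(2) / |r| = 0.69315 / 0.223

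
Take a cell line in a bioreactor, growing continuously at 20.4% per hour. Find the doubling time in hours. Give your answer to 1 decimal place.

doubling time = ln(2) / |r| = 0.69315 / 0.204

doubling time ≈ 3.4 hours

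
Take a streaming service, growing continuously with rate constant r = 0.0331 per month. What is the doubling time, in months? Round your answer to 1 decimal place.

doubling time = ln(2) / |r| = 0.69315 / 0.0331

doubling time ≈ 20.9 months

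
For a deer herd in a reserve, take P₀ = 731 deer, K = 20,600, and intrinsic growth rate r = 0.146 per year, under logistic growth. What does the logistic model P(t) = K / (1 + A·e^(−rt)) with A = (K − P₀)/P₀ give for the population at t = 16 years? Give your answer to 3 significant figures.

≈ 5,680 deer

A = (20600 − 731)/731 = 27.18057
P(16) = 20600 / (1 + 27.18057·e^(−0.146·16)) = 20600 / (1 + 27.18057·0.096714)
= 20600 / 3.62873 ≈ 5676.91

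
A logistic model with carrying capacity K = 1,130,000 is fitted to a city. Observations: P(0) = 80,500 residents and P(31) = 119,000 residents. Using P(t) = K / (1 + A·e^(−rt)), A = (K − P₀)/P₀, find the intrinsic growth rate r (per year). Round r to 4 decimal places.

r ≈ 0.0138 per year

A = (1130000 − 80500)/80500 = 13.03727
119000 = 1130000/(1 + 13.03727·e^(−r·31)) → e^(−31r) = (9.4958 − 1)/13.03727 = 0.651655
r = −ln(0.651655)/31 = 0.42824/31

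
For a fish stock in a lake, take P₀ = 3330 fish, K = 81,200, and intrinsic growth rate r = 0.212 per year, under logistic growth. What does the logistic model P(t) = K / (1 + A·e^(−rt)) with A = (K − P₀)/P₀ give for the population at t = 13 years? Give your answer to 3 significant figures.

A = (81200 − 3330)/3330 = 23.38438
P(13) = 81200 / (1 + 23.38438·e^(−0.212·13)) = 81200 / (1 + 23.38438·0.063545)
= 81200 / 2.48597 ≈ 32663.29

≈ 32,700 fish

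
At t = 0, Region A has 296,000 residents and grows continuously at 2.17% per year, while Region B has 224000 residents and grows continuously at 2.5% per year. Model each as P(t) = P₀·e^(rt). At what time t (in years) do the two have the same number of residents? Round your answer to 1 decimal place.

t ≈ 84.5 years

296000·e^(0.0217t) = 224000·e^(0.025t)
296000/224000 = e^((0.025 − 0.0217)t) → ln(1.32143) = 0.0033·t
t = 0.27871 / 0.0033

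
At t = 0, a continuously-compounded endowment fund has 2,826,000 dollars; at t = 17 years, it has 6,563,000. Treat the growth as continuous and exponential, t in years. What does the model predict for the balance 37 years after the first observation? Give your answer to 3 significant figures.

≈ 17,700,000 dollars

r = ln(6563000/2826000) / 17 ≈ 0.049564 per year
P(37) = 2826000 · e^(0.049564·37) = 2826000 · 6.25801 ≈ 17685143.04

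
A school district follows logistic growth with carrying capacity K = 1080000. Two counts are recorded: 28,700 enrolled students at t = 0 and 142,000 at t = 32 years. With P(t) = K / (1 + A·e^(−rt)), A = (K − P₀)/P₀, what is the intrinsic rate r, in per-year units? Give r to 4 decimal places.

r ≈ 0.0535 per year

A = (1080000 − 28700)/28700 = 36.63066
142000 = 1080000/(1 + 36.63066·e^(−r·32)) → e^(−32r) = (7.60563 − 1)/36.63066 = 0.180331
r = −ln(0.180331)/32 = 1.71296/32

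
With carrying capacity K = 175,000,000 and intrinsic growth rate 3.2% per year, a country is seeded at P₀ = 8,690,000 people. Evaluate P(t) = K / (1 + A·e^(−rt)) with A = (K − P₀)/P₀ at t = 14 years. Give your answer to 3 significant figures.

A = (175000000 − 8690000)/8690000 = 19.13809
P(14) = 175000000 / (1 + 19.13809·e^(−0.032·14)) = 175000000 / (1 + 19.13809·0.638905)
= 175000000 / 13.22742 ≈ 13230098.06

≈ 13,200,000 people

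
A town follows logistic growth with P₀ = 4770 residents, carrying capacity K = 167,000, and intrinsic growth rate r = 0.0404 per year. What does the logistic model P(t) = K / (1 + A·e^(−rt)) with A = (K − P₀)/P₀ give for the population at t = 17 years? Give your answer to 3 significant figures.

≈ 9,220 residents

A = (167000 − 4770)/4770 = 34.01048
P(17) = 167000 / (1 + 34.01048·e^(−0.0404·17)) = 167000 / (1 + 34.01048·0.503184)
= 167000 / 18.11352 ≈ 9219.63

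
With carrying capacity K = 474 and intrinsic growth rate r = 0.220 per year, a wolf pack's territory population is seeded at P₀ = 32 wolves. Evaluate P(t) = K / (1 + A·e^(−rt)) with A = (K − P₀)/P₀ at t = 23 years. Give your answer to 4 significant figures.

A = (474 − 32)/32 = 13.8125
P(23) = 474 / (1 + 13.8125·e^(−0.22·23)) = 474 / (1 + 13.8125·0.006346)
= 474 / 1.08765 ≈ 435.8

≈ 435.8 wolves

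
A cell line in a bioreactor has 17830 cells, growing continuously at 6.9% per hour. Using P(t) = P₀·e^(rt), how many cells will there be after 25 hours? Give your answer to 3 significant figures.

P(25) = 17830 · e^(0.069·25) = 17830 · e^(1.725)
= 17830 · 5.61252 ≈ 100071.25

≈ 100,000 cells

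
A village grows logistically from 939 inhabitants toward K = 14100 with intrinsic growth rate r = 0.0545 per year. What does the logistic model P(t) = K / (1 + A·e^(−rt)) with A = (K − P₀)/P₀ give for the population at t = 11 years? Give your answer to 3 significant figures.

≈ 1,620 inhabitants

A = (14100 − 939)/939 = 14.01597
P(11) = 14100 / (1 + 14.01597·e^(−0.0545·11)) = 14100 / (1 + 14.01597·0.549086)
= 14100 / 8.69598 ≈ 1621.44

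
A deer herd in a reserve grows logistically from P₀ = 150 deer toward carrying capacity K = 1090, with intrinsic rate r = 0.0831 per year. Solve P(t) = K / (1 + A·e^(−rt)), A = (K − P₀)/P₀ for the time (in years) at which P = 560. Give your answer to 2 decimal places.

A = (1090 − 150)/150 = 6.26667
560 = 1090/(1 + 6.26667·e^(−0.0831t)) → 1 + 6.26667·e^(−0.0831t) = 1.94643
e^(−0.0831t) = 0.151026 → t = ln(6.62138)/0.0831 = 1.8903/0.0831

t ≈ 22.75 years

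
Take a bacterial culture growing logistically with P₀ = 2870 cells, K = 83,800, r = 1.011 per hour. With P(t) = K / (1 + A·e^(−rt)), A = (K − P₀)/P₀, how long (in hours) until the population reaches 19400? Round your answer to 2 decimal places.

A = (83800 − 2870)/2870 = 28.19861
19400 = 83800/(1 + 28.19861·e^(−1.011t)) → 1 + 28.19861·e^(−1.011t) = 4.31959
e^(−1.011t) = 0.117722 → t = ln(8.49461)/1.011 = 2.13943/1.011

t ≈ 2.12 hours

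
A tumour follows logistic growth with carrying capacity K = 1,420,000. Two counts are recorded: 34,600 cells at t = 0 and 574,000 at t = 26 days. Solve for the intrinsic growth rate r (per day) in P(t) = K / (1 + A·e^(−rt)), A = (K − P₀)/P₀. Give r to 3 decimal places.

A = (1420000 − 34600)/34600 = 40.04046
574000 = 1420000/(1 + 40.04046·e^(−r·26)) → e^(−26r) = (2.47387 − 1)/40.04046 = 0.036809
r = −ln(0.036809)/26 = 3.302/26

r ≈ 0.127 per day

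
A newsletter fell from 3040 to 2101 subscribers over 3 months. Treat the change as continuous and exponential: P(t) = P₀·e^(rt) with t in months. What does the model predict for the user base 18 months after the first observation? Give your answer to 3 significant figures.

≈ 331 subscribers

r = ln(2101/3040) / 3 ≈ -0.123148 per month
P(18) = 3040 · e^(-0.123148·18) = 3040 · 0.10897 ≈ 331.27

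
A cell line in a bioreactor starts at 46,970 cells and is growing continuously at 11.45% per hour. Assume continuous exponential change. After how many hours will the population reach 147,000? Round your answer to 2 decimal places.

t ≈ 9.96 hours

147000 = 46970 · e^(0.1145·t)
t = ln(147000/46970) / 0.1145 = ln(3.12966) / 0.1145 = 1.14092 / 0.1145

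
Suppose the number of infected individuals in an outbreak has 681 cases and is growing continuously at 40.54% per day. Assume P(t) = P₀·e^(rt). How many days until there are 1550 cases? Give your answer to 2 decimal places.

1550 = 681 · e^(0.4054·t)
t = ln(1550/681) / 0.4054 = ln(2.27606) / 0.4054 = 0.82245 / 0.4054

t ≈ 2.03 days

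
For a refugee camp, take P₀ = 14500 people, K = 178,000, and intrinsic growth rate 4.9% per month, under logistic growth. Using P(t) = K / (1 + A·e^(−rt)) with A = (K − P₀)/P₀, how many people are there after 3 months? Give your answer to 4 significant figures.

A = (178000 − 14500)/14500 = 11.27586
P(3) = 178000 / (1 + 11.27586·e^(−0.049·3)) = 178000 / (1 + 11.27586·0.863294)
= 178000 / 10.73438 ≈ 16582.23

≈ 16,580 people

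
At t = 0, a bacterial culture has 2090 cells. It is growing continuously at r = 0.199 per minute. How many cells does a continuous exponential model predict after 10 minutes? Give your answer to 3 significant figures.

≈ 15,300 cells

P(10) = 2090 · e^(0.199·10) = 2090 · e^(1.99)
= 2090 · 7.31553 ≈ 15289.47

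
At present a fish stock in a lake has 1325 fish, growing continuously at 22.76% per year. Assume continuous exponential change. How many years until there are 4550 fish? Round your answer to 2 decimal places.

t ≈ 5.42 years

4550 = 1325 · e^(0.2276·t)
t = ln(4550/1325) / 0.2276 = ln(3.43396) / 0.2276 = 1.23371 / 0.2276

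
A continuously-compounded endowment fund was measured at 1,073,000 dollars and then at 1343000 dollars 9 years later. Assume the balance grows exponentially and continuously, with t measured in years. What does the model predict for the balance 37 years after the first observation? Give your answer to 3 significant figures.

≈ 2,700,000 dollars

r = ln(1343000/1073000) / 9 ≈ 0.024939 per year
P(37) = 1073000 · e^(0.024939·37) = 1073000 · 2.51615 ≈ 2699824.81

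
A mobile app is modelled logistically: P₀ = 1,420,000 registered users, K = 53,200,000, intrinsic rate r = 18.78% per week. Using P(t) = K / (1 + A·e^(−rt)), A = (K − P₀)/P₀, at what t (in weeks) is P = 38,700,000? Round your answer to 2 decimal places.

A = (53200000 − 1420000)/1420000 = 36.46479
38700000 = 53200000/(1 + 36.46479·e^(−0.1878t)) → 1 + 36.46479·e^(−0.1878t) = 1.37468
e^(−0.1878t) = 0.010275 → t = ln(97.32326)/0.1878 = 4.57804/0.1878

t ≈ 24.38 weeks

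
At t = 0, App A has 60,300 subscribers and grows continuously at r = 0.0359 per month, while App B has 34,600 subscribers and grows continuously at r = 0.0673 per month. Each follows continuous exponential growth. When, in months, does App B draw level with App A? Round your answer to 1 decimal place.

60300·e^(0.0359t) = 34600·e^(0.0673t)
60300/34600 = e^((0.0673 − 0.0359)t) → ln(1.74277) = 0.0314·t
t = 0.55548 / 0.0314

t ≈ 17.7 months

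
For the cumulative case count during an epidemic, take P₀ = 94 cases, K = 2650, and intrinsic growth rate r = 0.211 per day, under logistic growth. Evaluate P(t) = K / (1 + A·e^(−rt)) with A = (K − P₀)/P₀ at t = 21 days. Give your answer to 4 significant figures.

≈ 2,002 cases

A = (2650 − 94)/94 = 27.19149
P(21) = 2650 / (1 + 27.19149·e^(−0.211·21)) = 2650 / (1 + 27.19149·0.011903)
= 2650 / 1.32365 ≈ 2002.04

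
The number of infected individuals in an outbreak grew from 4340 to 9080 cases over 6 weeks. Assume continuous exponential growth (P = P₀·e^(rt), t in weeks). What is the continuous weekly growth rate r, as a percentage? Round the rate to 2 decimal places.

9080 = 4340 · e^(r·6)
e^(6r) = 9080/4340 = 2.09217
r = ln(2.09217) / 6 = 0.7382 / 6

r ≈ 12.30% per week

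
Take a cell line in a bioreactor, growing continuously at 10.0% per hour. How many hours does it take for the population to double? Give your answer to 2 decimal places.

doubling time ≈ 6.93 hours

doubling time = ln(2) / |r| = 0.69315 / 0.1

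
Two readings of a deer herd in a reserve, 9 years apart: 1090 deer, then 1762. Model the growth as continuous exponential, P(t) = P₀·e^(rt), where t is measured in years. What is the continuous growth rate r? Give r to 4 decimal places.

r ≈ 0.0534 per year

1762 = 1090 · e^(r·9)
e^(9r) = 1762/1090 = 1.61651
r = ln(1.61651) / 9 = 0.48027 / 9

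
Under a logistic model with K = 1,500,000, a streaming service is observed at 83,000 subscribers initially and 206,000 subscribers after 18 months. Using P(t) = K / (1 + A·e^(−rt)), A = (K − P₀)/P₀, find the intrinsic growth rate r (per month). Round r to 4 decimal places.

A = (1500000 − 83000)/83000 = 17.07229
206000 = 1500000/(1 + 17.07229·e^(−r·18)) → e^(−18r) = (7.28155 − 1)/17.07229 = 0.367939
r = −ln(0.367939)/18 = 0.99984/18

r ≈ 0.0555 per month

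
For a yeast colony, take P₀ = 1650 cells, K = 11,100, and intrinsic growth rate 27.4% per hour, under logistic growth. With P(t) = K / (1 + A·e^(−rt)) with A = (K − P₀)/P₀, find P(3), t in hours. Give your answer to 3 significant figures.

A = (11100 − 1650)/1650 = 5.72727
P(3) = 11100 / (1 + 5.72727·e^(−0.274·3)) = 11100 / (1 + 5.72727·0.439552)
= 11100 / 3.51743 ≈ 3155.71

≈ 3,160 cells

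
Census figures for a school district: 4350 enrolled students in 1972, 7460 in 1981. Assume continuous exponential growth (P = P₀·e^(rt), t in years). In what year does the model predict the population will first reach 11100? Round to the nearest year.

r = ln(7460/4350) / 9 = 0.53938/9 ≈ 0.059931 per year
t = ln(11100/4350) / r = 0.93677/0.059931 ≈ 15.63 years after 1972

year 1988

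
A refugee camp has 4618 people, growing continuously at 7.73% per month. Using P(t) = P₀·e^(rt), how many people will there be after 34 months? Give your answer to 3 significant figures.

P(34) = 4618 · e^(0.0773·34) = 4618 · e^(2.6282)
= 4618 · 13.84882 ≈ 63953.85

≈ 64,000 people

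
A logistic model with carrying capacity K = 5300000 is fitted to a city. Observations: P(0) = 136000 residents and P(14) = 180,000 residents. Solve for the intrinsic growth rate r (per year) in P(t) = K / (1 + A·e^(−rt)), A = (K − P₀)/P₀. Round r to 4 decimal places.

r ≈ 0.0206 per year

A = (5300000 − 136000)/136000 = 37.97059
180000 = 5300000/(1 + 37.97059·e^(−r·14)) → e^(−14r) = (29.44444 − 1)/37.97059 = 0.749118
r = −ln(0.749118)/14 = 0.28886/14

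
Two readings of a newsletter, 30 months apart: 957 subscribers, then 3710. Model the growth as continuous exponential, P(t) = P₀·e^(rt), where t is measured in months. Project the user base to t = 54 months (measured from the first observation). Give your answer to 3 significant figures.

≈ 11,000 subscribers

r = ln(3710/957) / 30 ≈ 0.045166 per month
P(54) = 957 · e^(0.045166·54) = 957 · 11.46124 ≈ 10968.41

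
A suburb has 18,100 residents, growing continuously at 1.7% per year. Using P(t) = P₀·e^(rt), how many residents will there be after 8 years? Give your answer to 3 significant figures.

≈ 20,700 residents

P(8) = 18100 · e^(0.017·8) = 18100 · e^(0.136)
= 18100 · 1.14568 ≈ 20736.84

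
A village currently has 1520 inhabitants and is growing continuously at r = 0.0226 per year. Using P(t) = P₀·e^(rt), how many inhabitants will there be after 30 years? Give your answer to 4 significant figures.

P(30) = 1520 · e^(0.0226·30) = 1520 · e^(0.678)
= 1520 · 1.96993 ≈ 2994.3

≈ 2,994 inhabitants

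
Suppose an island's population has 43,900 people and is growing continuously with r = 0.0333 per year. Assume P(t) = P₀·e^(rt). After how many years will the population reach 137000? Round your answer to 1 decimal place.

137000 = 43900 · e^(0.0333·t)
t = ln(137000/43900) / 0.0333 = ln(3.12073) / 0.0333 = 1.13807 / 0.0333

t ≈ 34.2 years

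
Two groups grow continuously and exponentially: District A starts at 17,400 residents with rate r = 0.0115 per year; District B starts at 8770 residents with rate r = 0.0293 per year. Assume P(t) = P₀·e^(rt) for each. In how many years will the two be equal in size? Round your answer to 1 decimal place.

17400·e^(0.0115t) = 8770·e^(0.0293t)
17400/8770 = e^((0.0293 − 0.0115)t) → ln(1.98404) = 0.0178·t
t = 0.68513 / 0.0178

t ≈ 38.5 years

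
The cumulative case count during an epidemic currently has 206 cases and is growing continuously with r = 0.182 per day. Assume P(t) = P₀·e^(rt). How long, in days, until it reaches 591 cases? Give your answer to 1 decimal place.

591 = 206 · e^(0.182·t)
t = ln(591/206) / 0.182 = ln(2.86893) / 0.182 = 1.05394 / 0.182

t ≈ 5.8 days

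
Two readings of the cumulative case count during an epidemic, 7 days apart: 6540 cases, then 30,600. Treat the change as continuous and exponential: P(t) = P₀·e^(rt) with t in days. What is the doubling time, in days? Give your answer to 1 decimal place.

r = ln(30600/6540) / 7 = ln(4.6789) / 7 ≈ 0.220438 per day
doubling time = ln 2 / |r| = 0.69315 / 0.220438

doubling time ≈ 3.1 days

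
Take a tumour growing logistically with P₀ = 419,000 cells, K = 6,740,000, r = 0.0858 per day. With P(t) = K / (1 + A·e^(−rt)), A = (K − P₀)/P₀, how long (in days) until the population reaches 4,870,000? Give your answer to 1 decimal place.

t ≈ 42.8 days

A = (6740000 − 419000)/419000 = 15.08592
4870000 = 6740000/(1 + 15.08592·e^(−0.0858t)) → 1 + 15.08592·e^(−0.0858t) = 1.38398
e^(−0.0858t) = 0.025453 → t = ln(39.28793)/0.0858 = 3.67092/0.0858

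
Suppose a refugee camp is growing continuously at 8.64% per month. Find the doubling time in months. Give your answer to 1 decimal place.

doubling time = ln(2) / |r| = 0.69315 / 0.0864

doubling time ≈ 8.0 months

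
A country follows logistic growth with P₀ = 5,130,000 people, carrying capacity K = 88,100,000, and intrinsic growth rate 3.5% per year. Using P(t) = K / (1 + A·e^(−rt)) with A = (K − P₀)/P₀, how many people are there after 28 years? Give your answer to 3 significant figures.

≈ 12,500,000 people

A = (88100000 − 5130000)/5130000 = 16.17349
P(28) = 88100000 / (1 + 16.17349·e^(−0.035·28)) = 88100000 / (1 + 16.17349·0.375311)
= 88100000 / 7.07009 ≈ 12460944.57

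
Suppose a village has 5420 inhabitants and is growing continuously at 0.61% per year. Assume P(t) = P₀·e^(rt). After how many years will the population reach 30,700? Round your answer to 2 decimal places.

t ≈ 284.29 years

30700 = 5420 · e^(0.0061·t)
t = ln(30700/5420) / 0.0061 = ln(5.66421) / 0.0061 = 1.73417 / 0.0061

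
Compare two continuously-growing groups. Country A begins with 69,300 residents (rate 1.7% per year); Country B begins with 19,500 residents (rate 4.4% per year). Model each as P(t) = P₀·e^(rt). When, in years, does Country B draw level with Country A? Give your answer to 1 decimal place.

t ≈ 47.0 years

69300·e^(0.017t) = 19500·e^(0.044t)
69300/19500 = e^((0.044 − 0.017)t) → ln(3.55385) = 0.027·t
t = 1.26803 / 0.027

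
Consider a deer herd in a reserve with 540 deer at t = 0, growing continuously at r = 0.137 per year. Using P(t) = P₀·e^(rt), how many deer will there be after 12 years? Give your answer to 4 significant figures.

≈ 2,795 deer

P(12) = 540 · e^(0.137·12) = 540 · e^(1.644)
= 540 · 5.17583 ≈ 2794.95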